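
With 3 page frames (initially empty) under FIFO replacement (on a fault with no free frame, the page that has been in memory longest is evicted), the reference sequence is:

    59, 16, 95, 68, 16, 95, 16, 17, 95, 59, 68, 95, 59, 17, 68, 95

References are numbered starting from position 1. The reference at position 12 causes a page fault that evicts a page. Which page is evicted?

68

pos 1: 59: miss, frames [59]
pos 2: 16: miss, frames [59, 16]
pos 3: 95: miss, frames [59, 16, 95]
pos 4: 68: miss, evict 59, frames [16, 95, 68]
pos 5: 16: hit
pos 6: 95: hit
pos 7: 16: hit
pos 8: 17: miss, evict 16, frames [95, 68, 17]
pos 9: 95: hit
pos 10: 59: miss, evict 95, frames [68, 17, 59]
pos 11: 68: hit
pos 12: 95: miss, evict 68, frames [17, 59, 95]
At position 12, page 68 is evicted.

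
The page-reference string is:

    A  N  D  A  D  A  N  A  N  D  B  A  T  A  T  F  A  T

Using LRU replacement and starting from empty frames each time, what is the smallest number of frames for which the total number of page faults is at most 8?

f=1: 18 faults
f=2: 12 faults
f=3: 7 faults
f=4: 6 faults
f=5: 6 faults
f=6: 6 faults
Smallest f with faults ≤ 8 is 3.

3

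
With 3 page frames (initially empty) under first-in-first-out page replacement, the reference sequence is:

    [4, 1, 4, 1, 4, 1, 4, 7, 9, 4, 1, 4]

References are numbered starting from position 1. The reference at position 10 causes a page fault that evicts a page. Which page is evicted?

1

pos 1: 4 → miss, frames [4]
pos 2: 1 → miss, frames [4, 1]
pos 3: 4 → hit
pos 4: 1 → hit
pos 5: 4 → hit
pos 6: 1 → hit
pos 7: 4 → hit
pos 8: 7 → miss, frames [4, 1, 7]
pos 9: 9 → miss, evict 4, frames [1, 7, 9]
pos 10: 4 → miss, evict 1, frames [7, 9, 4]
At position 10, page 1 is evicted.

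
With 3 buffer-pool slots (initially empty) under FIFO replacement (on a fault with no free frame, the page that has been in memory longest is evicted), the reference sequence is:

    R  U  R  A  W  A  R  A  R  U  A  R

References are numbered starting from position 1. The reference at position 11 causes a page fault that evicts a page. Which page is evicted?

W

pos 1: R: miss, frames {R}
pos 2: U: miss, frames {R,U}
pos 3: R: hit
pos 4: A: miss, frames {R,U,A}
pos 5: W: miss, evict R, frames {U,A,W}
pos 6: A: hit
pos 7: R: miss, evict U, frames {A,W,R}
pos 8: A: hit
pos 9: R: hit
pos 10: U: miss, evict A, frames {W,R,U}
pos 11: A: miss, evict W, frames {R,U,A}
At position 11, page W is evicted.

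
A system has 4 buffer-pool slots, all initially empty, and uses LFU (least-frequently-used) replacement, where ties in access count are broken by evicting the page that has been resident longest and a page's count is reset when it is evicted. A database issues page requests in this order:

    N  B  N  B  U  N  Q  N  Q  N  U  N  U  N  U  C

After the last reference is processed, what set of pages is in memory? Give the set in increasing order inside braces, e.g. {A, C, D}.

{C, N, Q, U}

N: fault, frames (N)
B: fault, frames (N B)
N: hit
B: hit
U: fault, frames (N B U)
N: hit
Q: fault, frames (N B U Q)
N: hit
Q: hit
N: hit
U: hit
N: hit
U: hit
N: hit
U: hit
C: fault, evict B, frames (N U Q C)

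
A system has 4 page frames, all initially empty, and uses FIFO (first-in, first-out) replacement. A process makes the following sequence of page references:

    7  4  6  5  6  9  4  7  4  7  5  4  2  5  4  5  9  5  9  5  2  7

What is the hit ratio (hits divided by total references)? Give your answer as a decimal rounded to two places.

7 -> fault, frames {7}
4 -> fault, frames {7,4}
6 -> fault, frames {7,4,6}
5 -> fault, frames {7,4,6,5}
6 -> hit
9 -> fault, evict 7, frames {4,6,5,9}
4 -> hit
7 -> fault, evict 4, frames {6,5,9,7}
4 -> fault, evict 6, frames {5,9,7,4}
7 -> hit
5 -> hit
4 -> hit
2 -> fault, evict 5, frames {9,7,4,2}
5 -> fault, evict 9, frames {7,4,2,5}
4 -> hit
5 -> hit
9 -> fault, evict 7, frames {4,2,5,9}
5 -> hit
9 -> hit
5 -> hit
2 -> hit
7 -> fault, evict 4, frames {2,5,9,7}
Hits: 11 of 22 references → 11/22 = 0.5000.

0.50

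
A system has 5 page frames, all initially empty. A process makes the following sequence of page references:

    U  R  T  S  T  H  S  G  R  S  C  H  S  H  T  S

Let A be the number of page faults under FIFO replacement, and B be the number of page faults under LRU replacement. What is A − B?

-1

Under FIFO: F F F F . F . F . . F . . . . . → 7 faults.
Under LRU: F F F F . F . F . . F . . . F . → 8 faults.
A − B = 7 − 8 = -1.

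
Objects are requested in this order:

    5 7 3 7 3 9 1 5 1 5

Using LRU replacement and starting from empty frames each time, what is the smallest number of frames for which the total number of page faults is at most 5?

5

f=1: 10 faults
f=2: 6 faults
f=3: 6 faults
f=4: 6 faults
f=5: 5 faults
Smallest f with faults ≤ 5 is 5.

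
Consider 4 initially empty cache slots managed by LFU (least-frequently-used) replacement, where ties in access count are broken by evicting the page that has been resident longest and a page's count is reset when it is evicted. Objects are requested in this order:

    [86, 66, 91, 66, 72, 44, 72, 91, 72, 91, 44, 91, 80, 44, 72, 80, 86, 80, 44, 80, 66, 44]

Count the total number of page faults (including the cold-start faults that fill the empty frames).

9

86 → miss, frames [86]
66 → miss, frames [86, 66]
91 → miss, frames [86, 66, 91]
66 → hit
72 → miss, frames [86, 66, 91, 72]
44 → miss, evict 86, frames [66, 91, 72, 44]
72 → hit
91 → hit
72 → hit
91 → hit
44 → hit
91 → hit
80 → miss, evict 66, frames [91, 72, 44, 80]
44 → hit
72 → hit
80 → hit
86 → miss, evict 80, frames [91, 72, 44, 86]
80 → miss, evict 86, frames [91, 72, 44, 80]
44 → hit
80 → hit
66 → miss, evict 80, frames [91, 72, 44, 66]
44 → hit
Page faults: 9.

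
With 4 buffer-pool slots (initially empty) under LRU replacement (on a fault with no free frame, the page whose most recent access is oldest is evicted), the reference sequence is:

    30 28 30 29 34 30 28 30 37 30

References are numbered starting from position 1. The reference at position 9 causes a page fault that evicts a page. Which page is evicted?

pos 1: 30: miss, frames [30]
pos 2: 28: miss, frames [30, 28]
pos 3: 30: hit
pos 4: 29: miss, frames [28, 30, 29]
pos 5: 34: miss, frames [28, 30, 29, 34]
pos 6: 30: hit
pos 7: 28: hit
pos 8: 30: hit
pos 9: 37: miss, evict 29, frames [34, 28, 30, 37]
At position 9, page 29 is evicted.

29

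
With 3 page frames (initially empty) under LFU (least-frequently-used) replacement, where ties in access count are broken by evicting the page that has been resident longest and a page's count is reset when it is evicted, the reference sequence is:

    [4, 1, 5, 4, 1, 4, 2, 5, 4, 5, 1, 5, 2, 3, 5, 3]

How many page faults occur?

7

4: miss, frames {4}
1: miss, frames {4,1}
5: miss, frames {4,1,5}
4: hit
1: hit
4: hit
2: miss, evict 5, frames {4,1,2}
5: miss, evict 2, frames {4,1,5}
4: hit
5: hit
1: hit
5: hit
2: miss, evict 1, frames {4,5,2}
3: miss, evict 2, frames {4,5,3}
5: hit
3: hit
Page faults: 7.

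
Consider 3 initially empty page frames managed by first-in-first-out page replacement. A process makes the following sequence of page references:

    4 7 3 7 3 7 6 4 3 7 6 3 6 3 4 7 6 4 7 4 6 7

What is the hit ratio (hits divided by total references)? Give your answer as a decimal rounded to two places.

0.55

4: fault, frames (4)
7: fault, frames (4 7)
3: fault, frames (4 7 3)
7: hit
3: hit
7: hit
6: fault, evict 4, frames (7 3 6)
4: fault, evict 7, frames (3 6 4)
3: hit
7: fault, evict 3, frames (6 4 7)
6: hit
3: fault, evict 6, frames (4 7 3)
6: fault, evict 4, frames (7 3 6)
3: hit
4: fault, evict 7, frames (3 6 4)
7: fault, evict 3, frames (6 4 7)
6: hit
4: hit
7: hit
4: hit
6: hit
7: hit
Hits: 12 of 22 references → 12/22 = 0.5455.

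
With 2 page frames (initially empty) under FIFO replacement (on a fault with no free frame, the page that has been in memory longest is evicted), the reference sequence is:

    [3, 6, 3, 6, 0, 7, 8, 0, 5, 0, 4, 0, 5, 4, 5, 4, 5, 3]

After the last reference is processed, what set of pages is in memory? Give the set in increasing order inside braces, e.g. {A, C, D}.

3 -> fault, frames {3}
6 -> fault, frames {3,6}
3 -> hit
6 -> hit
0 -> fault, evict 3, frames {6,0}
7 -> fault, evict 6, frames {0,7}
8 -> fault, evict 0, frames {7,8}
0 -> fault, evict 7, frames {8,0}
5 -> fault, evict 8, frames {0,5}
0 -> hit
4 -> fault, evict 0, frames {5,4}
0 -> fault, evict 5, frames {4,0}
5 -> fault, evict 4, frames {0,5}
4 -> fault, evict 0, frames {5,4}
5 -> hit
4 -> hit
5 -> hit
3 -> fault, evict 5, frames {4,3}

{3, 4}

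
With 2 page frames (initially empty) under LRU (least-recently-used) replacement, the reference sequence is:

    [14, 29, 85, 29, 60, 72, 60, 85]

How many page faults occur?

14 -> fault, frames (14)
29 -> fault, frames (14 29)
85 -> fault, evict 14, frames (29 85)
29 -> hit
60 -> fault, evict 85, frames (29 60)
72 -> fault, evict 29, frames (60 72)
60 -> hit
85 -> fault, evict 72, frames (60 85)
Page faults: 6.

6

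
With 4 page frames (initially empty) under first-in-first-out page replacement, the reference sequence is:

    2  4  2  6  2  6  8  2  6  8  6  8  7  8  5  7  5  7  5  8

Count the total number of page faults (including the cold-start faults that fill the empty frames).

6

2 → fault, frames [2]
4 → fault, frames [2, 4]
2 → hit
6 → fault, frames [2, 4, 6]
2 → hit
6 → hit
8 → fault, frames [2, 4, 6, 8]
2 → hit
6 → hit
8 → hit
6 → hit
8 → hit
7 → fault, evict 2, frames [4, 6, 8, 7]
8 → hit
5 → fault, evict 4, frames [6, 8, 7, 5]
7 → hit
5 → hit
7 → hit
5 → hit
8 → hit
Page faults: 6.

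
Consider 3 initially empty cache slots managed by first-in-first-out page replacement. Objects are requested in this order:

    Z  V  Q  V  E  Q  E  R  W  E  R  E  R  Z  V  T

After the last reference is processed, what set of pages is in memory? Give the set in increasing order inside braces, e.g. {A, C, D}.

Z → miss, frames (Z)
V → miss, frames (Z V)
Q → miss, frames (Z V Q)
V → hit
E → miss, evict Z, frames (V Q E)
Q → hit
E → hit
R → miss, evict V, frames (Q E R)
W → miss, evict Q, frames (E R W)
E → hit
R → hit
E → hit
R → hit
Z → miss, evict E, frames (R W Z)
V → miss, evict R, frames (W Z V)
T → miss, evict W, frames (Z V T)

{T, V, Z}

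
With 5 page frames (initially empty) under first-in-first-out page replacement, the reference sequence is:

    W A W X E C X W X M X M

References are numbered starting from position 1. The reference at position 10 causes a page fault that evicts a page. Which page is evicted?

W

pos 1: W → miss, frames [W]
pos 2: A → miss, frames [W, A]
pos 3: W → hit
pos 4: X → miss, frames [W, A, X]
pos 5: E → miss, frames [W, A, X, E]
pos 6: C → miss, frames [W, A, X, E, C]
pos 7: X → hit
pos 8: W → hit
pos 9: X → hit
pos 10: M → miss, evict W, frames [A, X, E, C, M]
At position 10, page W is evicted.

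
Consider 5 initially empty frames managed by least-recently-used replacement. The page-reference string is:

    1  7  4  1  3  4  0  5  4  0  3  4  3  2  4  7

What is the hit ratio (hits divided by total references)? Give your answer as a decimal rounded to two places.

0.50

1 → fault, frames [1]
7 → fault, frames [1, 7]
4 → fault, frames [1, 7, 4]
1 → hit
3 → fault, frames [7, 4, 1, 3]
4 → hit
0 → fault, frames [7, 1, 3, 4, 0]
5 → fault, evict 7, frames [1, 3, 4, 0, 5]
4 → hit
0 → hit
3 → hit
4 → hit
3 → hit
2 → fault, evict 1, frames [5, 0, 4, 3, 2]
4 → hit
7 → fault, evict 5, frames [0, 3, 2, 4, 7]
Hits: 8 of 16 references → 8/16 = 0.5000.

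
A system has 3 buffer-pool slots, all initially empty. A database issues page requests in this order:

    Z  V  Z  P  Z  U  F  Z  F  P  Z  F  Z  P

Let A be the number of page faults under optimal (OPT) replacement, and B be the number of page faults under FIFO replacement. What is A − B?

-2

Under OPT: F F . F . F F . . . . . . . → 5 faults.
Under FIFO: F F . F . F F F . F . . . . → 7 faults.
A − B = 5 − 7 = -2.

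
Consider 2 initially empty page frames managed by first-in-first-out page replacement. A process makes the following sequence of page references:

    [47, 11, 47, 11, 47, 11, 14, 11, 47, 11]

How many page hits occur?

47: fault, frames [47]
11: fault, frames [47, 11]
47: hit
11: hit
47: hit
11: hit
14: fault, evict 47, frames [11, 14]
11: hit
47: fault, evict 11, frames [14, 47]
11: fault, evict 14, frames [47, 11]
Hits: 5.

5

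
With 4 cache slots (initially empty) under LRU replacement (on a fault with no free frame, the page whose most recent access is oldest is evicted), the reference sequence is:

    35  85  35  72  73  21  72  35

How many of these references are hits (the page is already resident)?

3

35: miss, frames [35]
85: miss, frames [35, 85]
35: hit
72: miss, frames [85, 35, 72]
73: miss, frames [85, 35, 72, 73]
21: miss, evict 85, frames [35, 72, 73, 21]
72: hit
35: hit
Hits: 3.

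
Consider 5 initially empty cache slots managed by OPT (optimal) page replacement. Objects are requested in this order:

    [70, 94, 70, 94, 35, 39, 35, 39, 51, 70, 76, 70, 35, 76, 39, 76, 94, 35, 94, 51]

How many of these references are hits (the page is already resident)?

70 → fault, frames {70}
94 → fault, frames {70,94}
70 → hit
94 → hit
35 → fault, frames {70,94,35}
39 → fault, frames {70,94,35,39}
35 → hit
39 → hit
51 → fault, frames {70,94,35,39,51}
70 → hit
76 → fault, evict 51, frames {70,94,35,39,76}
70 → hit
35 → hit
76 → hit
39 → hit
76 → hit
94 → hit
35 → hit
94 → hit
51 → fault, evict 76, frames {70,94,35,39,51}
Hits: 13.

13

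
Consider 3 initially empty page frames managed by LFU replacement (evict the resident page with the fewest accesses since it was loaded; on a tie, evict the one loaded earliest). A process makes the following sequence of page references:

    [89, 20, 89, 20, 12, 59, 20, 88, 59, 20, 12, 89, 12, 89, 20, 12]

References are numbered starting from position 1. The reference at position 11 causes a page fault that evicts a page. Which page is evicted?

pos 1: 89 -> miss, frames [89]
pos 2: 20 -> miss, frames [89, 20]
pos 3: 89 -> hit
pos 4: 20 -> hit
pos 5: 12 -> miss, frames [89, 20, 12]
pos 6: 59 -> miss, evict 12, frames [89, 20, 59]
pos 7: 20 -> hit
pos 8: 88 -> miss, evict 59, frames [89, 20, 88]
pos 9: 59 -> miss, evict 88, frames [89, 20, 59]
pos 10: 20 -> hit
pos 11: 12 -> miss, evict 59, frames [89, 20, 12]
At position 11, page 59 is evicted.

59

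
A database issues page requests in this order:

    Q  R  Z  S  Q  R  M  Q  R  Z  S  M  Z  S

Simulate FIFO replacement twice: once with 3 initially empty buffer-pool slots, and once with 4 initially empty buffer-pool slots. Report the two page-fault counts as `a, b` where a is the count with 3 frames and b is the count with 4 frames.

3 frames: F F F F F F F . . F F . . . → 9 faults.
4 frames: F F F F . . F F F F F F . . → 10 faults.
10 > 9: adding a frame increased faults — Belady's anomaly.

9, 10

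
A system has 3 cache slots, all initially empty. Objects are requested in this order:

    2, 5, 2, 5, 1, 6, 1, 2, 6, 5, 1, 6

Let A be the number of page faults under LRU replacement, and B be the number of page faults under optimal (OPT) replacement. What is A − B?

Under LRU: F F . . F F . F . F F . → 7 faults.
Under OPT: F F . . F F . . . F . . → 5 faults.
A − B = 7 − 5 = 2.

2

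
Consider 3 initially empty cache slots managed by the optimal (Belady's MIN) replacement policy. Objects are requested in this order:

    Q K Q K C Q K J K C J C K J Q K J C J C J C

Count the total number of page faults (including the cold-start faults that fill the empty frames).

6

Q: fault, frames (Q)
K: fault, frames (Q K)
Q: hit
K: hit
C: fault, frames (Q K C)
Q: hit
K: hit
J: fault, evict Q, frames (K C J)
K: hit
C: hit
J: hit
C: hit
K: hit
J: hit
Q: fault, evict C, frames (K J Q)
K: hit
J: hit
C: fault, evict Q, frames (K J C)
J: hit
C: hit
J: hit
C: hit
Page faults: 6.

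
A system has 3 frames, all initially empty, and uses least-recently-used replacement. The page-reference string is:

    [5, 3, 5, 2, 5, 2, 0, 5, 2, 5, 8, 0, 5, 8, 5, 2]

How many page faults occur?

5 -> fault, frames [5]
3 -> fault, frames [5, 3]
5 -> hit
2 -> fault, frames [3, 5, 2]
5 -> hit
2 -> hit
0 -> fault, evict 3, frames [5, 2, 0]
5 -> hit
2 -> hit
5 -> hit
8 -> fault, evict 0, frames [2, 5, 8]
0 -> fault, evict 2, frames [5, 8, 0]
5 -> hit
8 -> hit
5 -> hit
2 -> fault, evict 0, frames [8, 5, 2]
Page faults: 7.

7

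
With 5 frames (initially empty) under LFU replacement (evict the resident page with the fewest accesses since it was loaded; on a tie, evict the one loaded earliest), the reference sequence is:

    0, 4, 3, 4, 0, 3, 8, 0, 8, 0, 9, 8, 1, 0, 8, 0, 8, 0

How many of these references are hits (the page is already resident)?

0 → miss, frames (0)
4 → miss, frames (0 4)
3 → miss, frames (0 4 3)
4 → hit
0 → hit
3 → hit
8 → miss, frames (0 4 3 8)
0 → hit
8 → hit
0 → hit
9 → miss, frames (0 4 3 8 9)
8 → hit
1 → miss, evict 9, frames (0 4 3 8 1)
0 → hit
8 → hit
0 → hit
8 → hit
0 → hit
Hits: 12.

12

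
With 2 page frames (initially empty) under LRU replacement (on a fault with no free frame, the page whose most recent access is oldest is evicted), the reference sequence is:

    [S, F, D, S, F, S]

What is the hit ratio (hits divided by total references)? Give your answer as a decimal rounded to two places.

0.17

S: miss, frames {S}
F: miss, frames {S,F}
D: miss, evict S, frames {F,D}
S: miss, evict F, frames {D,S}
F: miss, evict D, frames {S,F}
S: hit
Hits: 1 of 6 references → 1/6 = 0.1667.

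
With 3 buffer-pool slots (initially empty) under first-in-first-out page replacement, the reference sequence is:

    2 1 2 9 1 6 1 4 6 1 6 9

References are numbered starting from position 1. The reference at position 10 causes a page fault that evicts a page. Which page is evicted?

9

pos 1: 2 → fault, frames [2]
pos 2: 1 → fault, frames [2, 1]
pos 3: 2 → hit
pos 4: 9 → fault, frames [2, 1, 9]
pos 5: 1 → hit
pos 6: 6 → fault, evict 2, frames [1, 9, 6]
pos 7: 1 → hit
pos 8: 4 → fault, evict 1, frames [9, 6, 4]
pos 9: 6 → hit
pos 10: 1 → fault, evict 9, frames [6, 4, 1]
At position 10, page 9 is evicted.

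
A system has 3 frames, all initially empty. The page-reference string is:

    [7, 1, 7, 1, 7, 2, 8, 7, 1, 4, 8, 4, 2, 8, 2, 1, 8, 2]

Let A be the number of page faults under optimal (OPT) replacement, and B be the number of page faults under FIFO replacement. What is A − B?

-4

Under OPT: F F . . . F F . . F . . F . . . . . → 6 faults.
Under FIFO: F F . . . F F F F F F . F . . F . . → 10 faults.
A − B = 6 − 10 = -4.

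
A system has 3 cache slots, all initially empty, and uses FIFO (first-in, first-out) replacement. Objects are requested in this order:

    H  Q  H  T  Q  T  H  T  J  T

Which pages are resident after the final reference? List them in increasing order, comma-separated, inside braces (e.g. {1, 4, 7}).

{J, Q, T}

H: fault, frames [H]
Q: fault, frames [H, Q]
H: hit
T: fault, frames [H, Q, T]
Q: hit
T: hit
H: hit
T: hit
J: fault, evict H, frames [Q, T, J]
T: hit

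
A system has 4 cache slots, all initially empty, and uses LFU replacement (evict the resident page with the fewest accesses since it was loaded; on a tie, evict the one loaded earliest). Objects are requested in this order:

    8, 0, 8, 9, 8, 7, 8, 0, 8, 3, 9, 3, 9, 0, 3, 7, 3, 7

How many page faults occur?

7

8 -> miss, frames (8)
0 -> miss, frames (8 0)
8 -> hit
9 -> miss, frames (8 0 9)
8 -> hit
7 -> miss, frames (8 0 9 7)
8 -> hit
0 -> hit
8 -> hit
3 -> miss, evict 9, frames (8 0 7 3)
9 -> miss, evict 7, frames (8 0 3 9)
3 -> hit
9 -> hit
0 -> hit
3 -> hit
7 -> miss, evict 9, frames (8 0 3 7)
3 -> hit
7 -> hit
Page faults: 7.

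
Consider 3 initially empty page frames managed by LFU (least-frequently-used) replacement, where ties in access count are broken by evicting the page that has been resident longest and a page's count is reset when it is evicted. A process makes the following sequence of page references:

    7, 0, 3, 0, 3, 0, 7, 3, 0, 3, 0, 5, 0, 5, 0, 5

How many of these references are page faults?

4

7 → fault, frames (7)
0 → fault, frames (7 0)
3 → fault, frames (7 0 3)
0 → hit
3 → hit
0 → hit
7 → hit
3 → hit
0 → hit
3 → hit
0 → hit
5 → fault, evict 7, frames (0 3 5)
0 → hit
5 → hit
0 → hit
5 → hit
Page faults: 4.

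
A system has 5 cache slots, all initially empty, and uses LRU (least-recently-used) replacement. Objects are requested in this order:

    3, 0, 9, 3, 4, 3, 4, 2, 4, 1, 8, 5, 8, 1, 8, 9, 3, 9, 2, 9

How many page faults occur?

11

3: fault, frames [3]
0: fault, frames [3, 0]
9: fault, frames [3, 0, 9]
3: hit
4: fault, frames [0, 9, 3, 4]
3: hit
4: hit
2: fault, frames [0, 9, 3, 4, 2]
4: hit
1: fault, evict 0, frames [9, 3, 2, 4, 1]
8: fault, evict 9, frames [3, 2, 4, 1, 8]
5: fault, evict 3, frames [2, 4, 1, 8, 5]
8: hit
1: hit
8: hit
9: fault, evict 2, frames [4, 5, 1, 8, 9]
3: fault, evict 4, frames [5, 1, 8, 9, 3]
9: hit
2: fault, evict 5, frames [1, 8, 3, 9, 2]
9: hit
Page faults: 11.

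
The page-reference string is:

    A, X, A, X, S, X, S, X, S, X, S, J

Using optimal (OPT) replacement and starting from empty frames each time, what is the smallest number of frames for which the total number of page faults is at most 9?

f=1: 12 faults
f=2: 4 faults
f=3: 4 faults
f=4: 4 faults
Smallest f with faults ≤ 9 is 2.

2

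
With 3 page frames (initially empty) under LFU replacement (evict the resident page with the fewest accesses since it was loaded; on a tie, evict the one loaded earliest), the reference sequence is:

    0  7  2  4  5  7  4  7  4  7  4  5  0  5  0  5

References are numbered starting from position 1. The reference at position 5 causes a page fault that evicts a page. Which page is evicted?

pos 1: 0 -> miss, frames {0}
pos 2: 7 -> miss, frames {0,7}
pos 3: 2 -> miss, frames {0,7,2}
pos 4: 4 -> miss, evict 0, frames {7,2,4}
pos 5: 5 -> miss, evict 7, frames {2,4,5}
At position 5, page 7 is evicted.

7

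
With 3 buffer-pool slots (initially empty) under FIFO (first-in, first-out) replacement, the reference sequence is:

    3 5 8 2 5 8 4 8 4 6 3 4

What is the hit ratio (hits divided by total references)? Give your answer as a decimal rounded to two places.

0.42

3 -> miss, frames (3)
5 -> miss, frames (3 5)
8 -> miss, frames (3 5 8)
2 -> miss, evict 3, frames (5 8 2)
5 -> hit
8 -> hit
4 -> miss, evict 5, frames (8 2 4)
8 -> hit
4 -> hit
6 -> miss, evict 8, frames (2 4 6)
3 -> miss, evict 2, frames (4 6 3)
4 -> hit
Hits: 5 of 12 references → 5/12 = 0.4167.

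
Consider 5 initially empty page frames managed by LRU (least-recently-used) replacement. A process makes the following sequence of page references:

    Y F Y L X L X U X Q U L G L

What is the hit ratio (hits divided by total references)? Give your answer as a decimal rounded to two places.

0.50

Y -> fault, frames {Y}
F -> fault, frames {Y,F}
Y -> hit
L -> fault, frames {F,Y,L}
X -> fault, frames {F,Y,L,X}
L -> hit
X -> hit
U -> fault, frames {F,Y,L,X,U}
X -> hit
Q -> fault, evict F, frames {Y,L,U,X,Q}
U -> hit
L -> hit
G -> fault, evict Y, frames {X,Q,U,L,G}
L -> hit
Hits: 7 of 14 references → 7/14 = 0.5000.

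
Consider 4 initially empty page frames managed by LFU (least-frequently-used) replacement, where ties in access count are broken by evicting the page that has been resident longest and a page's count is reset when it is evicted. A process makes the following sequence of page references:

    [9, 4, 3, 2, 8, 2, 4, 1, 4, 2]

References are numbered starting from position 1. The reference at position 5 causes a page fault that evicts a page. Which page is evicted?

pos 1: 9 → miss, frames {9}
pos 2: 4 → miss, frames {9,4}
pos 3: 3 → miss, frames {9,4,3}
pos 4: 2 → miss, frames {9,4,3,2}
pos 5: 8 → miss, evict 9, frames {4,3,2,8}
At position 5, page 9 is evicted.

9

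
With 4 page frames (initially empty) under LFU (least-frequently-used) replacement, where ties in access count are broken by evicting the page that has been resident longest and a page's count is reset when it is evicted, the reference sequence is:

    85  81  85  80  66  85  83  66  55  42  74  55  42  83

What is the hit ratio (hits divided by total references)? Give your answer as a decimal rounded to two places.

85: fault, frames {85}
81: fault, frames {85,81}
85: hit
80: fault, frames {85,81,80}
66: fault, frames {85,81,80,66}
85: hit
83: fault, evict 81, frames {85,80,66,83}
66: hit
55: fault, evict 80, frames {85,66,83,55}
42: fault, evict 83, frames {85,66,55,42}
74: fault, evict 55, frames {85,66,42,74}
55: fault, evict 42, frames {85,66,74,55}
42: fault, evict 74, frames {85,66,55,42}
83: fault, evict 55, frames {85,66,42,83}
Hits: 3 of 14 references → 3/14 = 0.2143.

0.21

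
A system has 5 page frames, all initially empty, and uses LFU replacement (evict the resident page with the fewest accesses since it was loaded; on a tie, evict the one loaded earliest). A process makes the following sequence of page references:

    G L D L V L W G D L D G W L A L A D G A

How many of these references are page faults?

G → miss, frames (G)
L → miss, frames (G L)
D → miss, frames (G L D)
L → hit
V → miss, frames (G L D V)
L → hit
W → miss, frames (G L D V W)
G → hit
D → hit
L → hit
D → hit
G → hit
W → hit
L → hit
A → miss, evict V, frames (G L D W A)
L → hit
A → hit
D → hit
G → hit
A → hit
Page faults: 6.

6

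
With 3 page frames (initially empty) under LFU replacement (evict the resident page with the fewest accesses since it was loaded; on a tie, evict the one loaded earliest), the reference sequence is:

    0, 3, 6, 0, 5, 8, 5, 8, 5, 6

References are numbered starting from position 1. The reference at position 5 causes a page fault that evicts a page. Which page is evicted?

3

pos 1: 0 -> miss, frames (0)
pos 2: 3 -> miss, frames (0 3)
pos 3: 6 -> miss, frames (0 3 6)
pos 4: 0 -> hit
pos 5: 5 -> miss, evict 3, frames (0 6 5)
At position 5, page 3 is evicted.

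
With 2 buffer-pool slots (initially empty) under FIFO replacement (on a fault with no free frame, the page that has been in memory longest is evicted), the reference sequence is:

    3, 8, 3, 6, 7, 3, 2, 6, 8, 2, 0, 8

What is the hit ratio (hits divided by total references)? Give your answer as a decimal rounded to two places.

0.08

3: miss, frames {3}
8: miss, frames {3,8}
3: hit
6: miss, evict 3, frames {8,6}
7: miss, evict 8, frames {6,7}
3: miss, evict 6, frames {7,3}
2: miss, evict 7, frames {3,2}
6: miss, evict 3, frames {2,6}
8: miss, evict 2, frames {6,8}
2: miss, evict 6, frames {8,2}
0: miss, evict 8, frames {2,0}
8: miss, evict 2, frames {0,8}
Hits: 1 of 12 references → 1/12 = 0.0833.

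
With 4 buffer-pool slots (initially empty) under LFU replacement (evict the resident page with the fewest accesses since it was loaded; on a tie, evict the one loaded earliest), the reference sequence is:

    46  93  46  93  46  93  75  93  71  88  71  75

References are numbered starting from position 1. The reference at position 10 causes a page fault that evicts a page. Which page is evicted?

pos 1: 46: miss, frames (46)
pos 2: 93: miss, frames (46 93)
pos 3: 46: hit
pos 4: 93: hit
pos 5: 46: hit
pos 6: 93: hit
pos 7: 75: miss, frames (46 93 75)
pos 8: 93: hit
pos 9: 71: miss, frames (46 93 75 71)
pos 10: 88: miss, evict 75, frames (46 93 71 88)
At position 10, page 75 is evicted.

75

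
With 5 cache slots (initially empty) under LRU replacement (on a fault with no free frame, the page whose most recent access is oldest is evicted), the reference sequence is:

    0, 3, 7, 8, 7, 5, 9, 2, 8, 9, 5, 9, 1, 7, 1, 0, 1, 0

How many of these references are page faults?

0 -> miss, frames [0]
3 -> miss, frames [0, 3]
7 -> miss, frames [0, 3, 7]
8 -> miss, frames [0, 3, 7, 8]
7 -> hit
5 -> miss, frames [0, 3, 8, 7, 5]
9 -> miss, evict 0, frames [3, 8, 7, 5, 9]
2 -> miss, evict 3, frames [8, 7, 5, 9, 2]
8 -> hit
9 -> hit
5 -> hit
9 -> hit
1 -> miss, evict 7, frames [2, 8, 5, 9, 1]
7 -> miss, evict 2, frames [8, 5, 9, 1, 7]
1 -> hit
0 -> miss, evict 8, frames [5, 9, 7, 1, 0]
1 -> hit
0 -> hit
Page faults: 10.

10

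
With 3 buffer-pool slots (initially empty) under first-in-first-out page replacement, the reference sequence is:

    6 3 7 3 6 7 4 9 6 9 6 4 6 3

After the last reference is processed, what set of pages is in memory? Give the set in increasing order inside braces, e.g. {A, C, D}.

6 → fault, frames [6]
3 → fault, frames [6, 3]
7 → fault, frames [6, 3, 7]
3 → hit
6 → hit
7 → hit
4 → fault, evict 6, frames [3, 7, 4]
9 → fault, evict 3, frames [7, 4, 9]
6 → fault, evict 7, frames [4, 9, 6]
9 → hit
6 → hit
4 → hit
6 → hit
3 → fault, evict 4, frames [9, 6, 3]

{3, 6, 9}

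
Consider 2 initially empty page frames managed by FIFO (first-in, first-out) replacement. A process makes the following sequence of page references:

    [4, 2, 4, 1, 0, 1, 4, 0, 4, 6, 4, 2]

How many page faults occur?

4 → fault, frames (4)
2 → fault, frames (4 2)
4 → hit
1 → fault, evict 4, frames (2 1)
0 → fault, evict 2, frames (1 0)
1 → hit
4 → fault, evict 1, frames (0 4)
0 → hit
4 → hit
6 → fault, evict 0, frames (4 6)
4 → hit
2 → fault, evict 4, frames (6 2)
Page faults: 7.

7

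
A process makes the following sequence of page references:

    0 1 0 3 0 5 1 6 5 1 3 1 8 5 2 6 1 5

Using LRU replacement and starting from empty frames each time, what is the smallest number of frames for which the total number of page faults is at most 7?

6

f=1: 18 faults
f=2: 15 faults
f=3: 13 faults
f=4: 10 faults
f=5: 8 faults
f=6: 7 faults
f=7: 7 faults
Smallest f with faults ≤ 7 is 6.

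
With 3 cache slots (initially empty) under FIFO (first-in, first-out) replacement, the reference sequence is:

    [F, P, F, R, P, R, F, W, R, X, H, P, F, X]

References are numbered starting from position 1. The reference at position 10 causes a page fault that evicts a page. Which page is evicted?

pos 1: F → miss, frames (F)
pos 2: P → miss, frames (F P)
pos 3: F → hit
pos 4: R → miss, frames (F P R)
pos 5: P → hit
pos 6: R → hit
pos 7: F → hit
pos 8: W → miss, evict F, frames (P R W)
pos 9: R → hit
pos 10: X → miss, evict P, frames (R W X)
At position 10, page P is evicted.

P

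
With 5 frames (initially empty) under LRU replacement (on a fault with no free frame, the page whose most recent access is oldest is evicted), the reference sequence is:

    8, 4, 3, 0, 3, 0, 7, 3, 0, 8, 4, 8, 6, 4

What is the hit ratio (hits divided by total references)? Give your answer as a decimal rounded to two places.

0.57

8: miss, frames (8)
4: miss, frames (8 4)
3: miss, frames (8 4 3)
0: miss, frames (8 4 3 0)
3: hit
0: hit
7: miss, frames (8 4 3 0 7)
3: hit
0: hit
8: hit
4: hit
8: hit
6: miss, evict 7, frames (3 0 4 8 6)
4: hit
Hits: 8 of 14 references → 8/14 = 0.5714.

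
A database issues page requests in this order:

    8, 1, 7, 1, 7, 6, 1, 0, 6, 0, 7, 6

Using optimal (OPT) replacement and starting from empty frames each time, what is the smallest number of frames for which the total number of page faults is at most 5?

3

f=1: 12 faults
f=2: 6 faults
f=3: 5 faults
f=4: 5 faults
f=5: 5 faults
Smallest f with faults ≤ 5 is 3.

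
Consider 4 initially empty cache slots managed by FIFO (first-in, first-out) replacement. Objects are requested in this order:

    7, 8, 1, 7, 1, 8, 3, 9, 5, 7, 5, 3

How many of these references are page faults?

7

7 → miss, frames [7]
8 → miss, frames [7, 8]
1 → miss, frames [7, 8, 1]
7 → hit
1 → hit
8 → hit
3 → miss, frames [7, 8, 1, 3]
9 → miss, evict 7, frames [8, 1, 3, 9]
5 → miss, evict 8, frames [1, 3, 9, 5]
7 → miss, evict 1, frames [3, 9, 5, 7]
5 → hit
3 → hit
Page faults: 7.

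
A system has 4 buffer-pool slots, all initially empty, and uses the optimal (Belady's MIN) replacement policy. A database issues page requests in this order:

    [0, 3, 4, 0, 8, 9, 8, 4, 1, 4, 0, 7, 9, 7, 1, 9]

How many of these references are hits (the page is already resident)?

0: miss, frames (0)
3: miss, frames (0 3)
4: miss, frames (0 3 4)
0: hit
8: miss, frames (0 3 4 8)
9: miss, evict 3, frames (0 4 8 9)
8: hit
4: hit
1: miss, evict 8, frames (0 4 9 1)
4: hit
0: hit
7: miss, evict 4, frames (0 9 1 7)
9: hit
7: hit
1: hit
9: hit
Hits: 9.

9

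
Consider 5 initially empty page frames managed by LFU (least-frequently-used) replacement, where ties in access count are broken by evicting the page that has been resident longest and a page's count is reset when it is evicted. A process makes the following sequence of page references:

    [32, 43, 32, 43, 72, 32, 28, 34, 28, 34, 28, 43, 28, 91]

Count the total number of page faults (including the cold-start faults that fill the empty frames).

32 → fault, frames [32]
43 → fault, frames [32, 43]
32 → hit
43 → hit
72 → fault, frames [32, 43, 72]
32 → hit
28 → fault, frames [32, 43, 72, 28]
34 → fault, frames [32, 43, 72, 28, 34]
28 → hit
34 → hit
28 → hit
43 → hit
28 → hit
91 → fault, evict 72, frames [32, 43, 28, 34, 91]
Page faults: 6.

6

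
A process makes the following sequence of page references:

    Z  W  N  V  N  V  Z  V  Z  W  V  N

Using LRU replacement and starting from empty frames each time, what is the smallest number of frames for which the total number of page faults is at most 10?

2

f=1: 12 faults
f=2: 8 faults
f=3: 7 faults
f=4: 4 faults
Smallest f with faults ≤ 10 is 2.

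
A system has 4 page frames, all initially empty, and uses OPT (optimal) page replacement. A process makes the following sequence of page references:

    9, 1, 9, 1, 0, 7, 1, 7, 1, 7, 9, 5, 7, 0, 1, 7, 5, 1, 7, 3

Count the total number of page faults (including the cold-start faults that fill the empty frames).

9: miss, frames {9}
1: miss, frames {9,1}
9: hit
1: hit
0: miss, frames {9,1,0}
7: miss, frames {9,1,0,7}
1: hit
7: hit
1: hit
7: hit
9: hit
5: miss, evict 9, frames {1,0,7,5}
7: hit
0: hit
1: hit
7: hit
5: hit
1: hit
7: hit
3: miss, evict 5, frames {1,0,7,3}
Page faults: 6.

6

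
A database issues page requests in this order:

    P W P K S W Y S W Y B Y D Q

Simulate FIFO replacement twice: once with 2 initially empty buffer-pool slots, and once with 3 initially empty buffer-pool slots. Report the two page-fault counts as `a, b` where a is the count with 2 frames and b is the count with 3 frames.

12, 9

2 frames: F F . F F F F F F F F . F F → 12 faults.
3 frames: F F . F F . F . F . F . F F → 9 faults.
9 < 12: adding a frame reduced faults, as is typical.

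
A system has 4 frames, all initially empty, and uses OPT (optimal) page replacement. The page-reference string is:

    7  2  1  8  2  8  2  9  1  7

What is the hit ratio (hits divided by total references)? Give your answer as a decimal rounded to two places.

0.50

7 -> fault, frames {7}
2 -> fault, frames {7,2}
1 -> fault, frames {7,2,1}
8 -> fault, frames {7,2,1,8}
2 -> hit
8 -> hit
2 -> hit
9 -> fault, evict 8, frames {7,2,1,9}
1 -> hit
7 -> hit
Hits: 5 of 10 references → 5/10 = 0.5000.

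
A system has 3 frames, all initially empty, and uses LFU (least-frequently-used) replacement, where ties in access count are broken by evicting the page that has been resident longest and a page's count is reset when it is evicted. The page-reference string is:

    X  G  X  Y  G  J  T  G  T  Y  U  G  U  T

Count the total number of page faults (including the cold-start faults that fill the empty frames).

7

X: fault, frames [X]
G: fault, frames [X, G]
X: hit
Y: fault, frames [X, G, Y]
G: hit
J: fault, evict Y, frames [X, G, J]
T: fault, evict J, frames [X, G, T]
G: hit
T: hit
Y: fault, evict X, frames [G, T, Y]
U: fault, evict Y, frames [G, T, U]
G: hit
U: hit
T: hit
Page faults: 7.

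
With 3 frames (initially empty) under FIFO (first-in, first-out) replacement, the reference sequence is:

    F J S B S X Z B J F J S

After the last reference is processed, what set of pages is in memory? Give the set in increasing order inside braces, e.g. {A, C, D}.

{F, J, S}

F → fault, frames [F]
J → fault, frames [F, J]
S → fault, frames [F, J, S]
B → fault, evict F, frames [J, S, B]
S → hit
X → fault, evict J, frames [S, B, X]
Z → fault, evict S, frames [B, X, Z]
B → hit
J → fault, evict B, frames [X, Z, J]
F → fault, evict X, frames [Z, J, F]
J → hit
S → fault, evict Z, frames [J, F, S]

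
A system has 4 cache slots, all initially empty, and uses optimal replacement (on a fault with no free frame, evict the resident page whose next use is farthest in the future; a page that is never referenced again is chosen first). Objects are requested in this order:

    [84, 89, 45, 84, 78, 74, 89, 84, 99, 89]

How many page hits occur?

84 -> miss, frames (84)
89 -> miss, frames (84 89)
45 -> miss, frames (84 89 45)
84 -> hit
78 -> miss, frames (84 89 45 78)
74 -> miss, evict 78, frames (84 89 45 74)
89 -> hit
84 -> hit
99 -> miss, evict 74, frames (84 89 45 99)
89 -> hit
Hits: 4.

4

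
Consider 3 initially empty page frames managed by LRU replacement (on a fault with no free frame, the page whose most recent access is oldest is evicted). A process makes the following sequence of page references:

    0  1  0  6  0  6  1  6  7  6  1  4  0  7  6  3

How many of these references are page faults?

9

0 -> fault, frames (0)
1 -> fault, frames (0 1)
0 -> hit
6 -> fault, frames (1 0 6)
0 -> hit
6 -> hit
1 -> hit
6 -> hit
7 -> fault, evict 0, frames (1 6 7)
6 -> hit
1 -> hit
4 -> fault, evict 7, frames (6 1 4)
0 -> fault, evict 6, frames (1 4 0)
7 -> fault, evict 1, frames (4 0 7)
6 -> fault, evict 4, frames (0 7 6)
3 -> fault, evict 0, frames (7 6 3)
Page faults: 9.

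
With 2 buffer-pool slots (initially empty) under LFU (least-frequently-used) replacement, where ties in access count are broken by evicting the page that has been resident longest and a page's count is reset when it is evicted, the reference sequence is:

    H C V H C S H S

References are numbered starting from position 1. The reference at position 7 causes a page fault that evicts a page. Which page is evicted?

pos 1: H: fault, frames (H)
pos 2: C: fault, frames (H C)
pos 3: V: fault, evict H, frames (C V)
pos 4: H: fault, evict C, frames (V H)
pos 5: C: fault, evict V, frames (H C)
pos 6: S: fault, evict H, frames (C S)
pos 7: H: fault, evict C, frames (S H)
At position 7, page C is evicted.

C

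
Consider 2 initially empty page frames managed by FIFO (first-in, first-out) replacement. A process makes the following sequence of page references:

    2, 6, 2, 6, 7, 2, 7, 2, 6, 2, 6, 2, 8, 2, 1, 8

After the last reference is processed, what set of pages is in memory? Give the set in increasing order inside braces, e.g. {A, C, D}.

2 → miss, frames [2]
6 → miss, frames [2, 6]
2 → hit
6 → hit
7 → miss, evict 2, frames [6, 7]
2 → miss, evict 6, frames [7, 2]
7 → hit
2 → hit
6 → miss, evict 7, frames [2, 6]
2 → hit
6 → hit
2 → hit
8 → miss, evict 2, frames [6, 8]
2 → miss, evict 6, frames [8, 2]
1 → miss, evict 8, frames [2, 1]
8 → miss, evict 2, frames [1, 8]

{1, 8}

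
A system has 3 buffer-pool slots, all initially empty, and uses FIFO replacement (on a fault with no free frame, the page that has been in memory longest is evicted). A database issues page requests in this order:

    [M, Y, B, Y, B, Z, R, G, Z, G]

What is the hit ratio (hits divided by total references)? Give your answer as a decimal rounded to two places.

M: fault, frames [M]
Y: fault, frames [M, Y]
B: fault, frames [M, Y, B]
Y: hit
B: hit
Z: fault, evict M, frames [Y, B, Z]
R: fault, evict Y, frames [B, Z, R]
G: fault, evict B, frames [Z, R, G]
Z: hit
G: hit
Hits: 4 of 10 references → 4/10 = 0.4000.

0.40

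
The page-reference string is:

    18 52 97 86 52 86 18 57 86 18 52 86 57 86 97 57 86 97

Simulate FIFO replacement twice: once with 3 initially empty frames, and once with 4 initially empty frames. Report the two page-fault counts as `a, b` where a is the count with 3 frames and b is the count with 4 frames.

10, 9

3 frames: F F F F . . F F . . F F . . F F . . → 10 faults.
4 frames: F F F F . . . F . F F . . . F . F . → 9 faults.
9 < 10: adding a frame reduced faults, as is typical.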